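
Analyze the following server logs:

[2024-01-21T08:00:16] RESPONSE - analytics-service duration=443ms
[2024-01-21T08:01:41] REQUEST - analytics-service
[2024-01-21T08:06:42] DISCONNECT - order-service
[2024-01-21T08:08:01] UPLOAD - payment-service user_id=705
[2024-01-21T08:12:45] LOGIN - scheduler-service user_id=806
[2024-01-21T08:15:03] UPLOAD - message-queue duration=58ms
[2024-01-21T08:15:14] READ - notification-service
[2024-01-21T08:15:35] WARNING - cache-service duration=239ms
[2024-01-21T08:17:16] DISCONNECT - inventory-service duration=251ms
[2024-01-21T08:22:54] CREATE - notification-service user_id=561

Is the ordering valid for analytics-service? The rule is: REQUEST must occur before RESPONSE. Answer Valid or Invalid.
Invalid

To validate ordering:

1. Required order: REQUEST → RESPONSE
2. Rule: REQUEST must occur before RESPONSE
3. Check actual order of events for analytics-service
4. Result: Invalid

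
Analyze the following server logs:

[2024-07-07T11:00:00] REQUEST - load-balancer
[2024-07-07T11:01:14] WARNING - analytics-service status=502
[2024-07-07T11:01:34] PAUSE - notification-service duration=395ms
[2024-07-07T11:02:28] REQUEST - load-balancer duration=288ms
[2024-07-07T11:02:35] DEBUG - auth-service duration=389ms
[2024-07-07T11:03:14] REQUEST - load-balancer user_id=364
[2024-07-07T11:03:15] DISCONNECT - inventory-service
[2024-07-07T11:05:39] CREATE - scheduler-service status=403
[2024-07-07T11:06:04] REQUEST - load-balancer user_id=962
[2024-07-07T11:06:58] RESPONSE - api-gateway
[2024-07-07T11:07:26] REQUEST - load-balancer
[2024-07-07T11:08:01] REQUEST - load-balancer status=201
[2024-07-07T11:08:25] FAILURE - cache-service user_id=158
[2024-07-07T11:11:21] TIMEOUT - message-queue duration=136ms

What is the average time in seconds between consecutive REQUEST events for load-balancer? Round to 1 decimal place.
96.2

To calculate average interval:

1. Find all REQUEST events for load-balancer in order
2. Calculate time gaps between consecutive events
3. Compute mean of gaps: 481 / 5 = 96.2 seconds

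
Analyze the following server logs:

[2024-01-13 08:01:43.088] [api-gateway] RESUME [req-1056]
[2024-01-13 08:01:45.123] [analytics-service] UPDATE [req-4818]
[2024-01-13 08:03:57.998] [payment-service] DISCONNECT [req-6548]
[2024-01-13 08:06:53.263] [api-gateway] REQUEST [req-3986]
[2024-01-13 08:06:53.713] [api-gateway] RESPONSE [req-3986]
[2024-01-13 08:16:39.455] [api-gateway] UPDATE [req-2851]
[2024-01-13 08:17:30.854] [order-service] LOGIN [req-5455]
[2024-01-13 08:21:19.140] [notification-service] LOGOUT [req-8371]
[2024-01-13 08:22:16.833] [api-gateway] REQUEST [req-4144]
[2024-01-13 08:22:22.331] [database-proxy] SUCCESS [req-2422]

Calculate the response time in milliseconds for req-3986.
450

To calculate latency:

1. Find REQUEST with id req-3986: 2024-01-13 08:06:53.263
2. Find RESPONSE with id req-3986: 2024-01-13 08:06:53.713
3. Latency: 2024-01-13 08:06:53.713 - 2024-01-13 08:06:53.263 = 450ms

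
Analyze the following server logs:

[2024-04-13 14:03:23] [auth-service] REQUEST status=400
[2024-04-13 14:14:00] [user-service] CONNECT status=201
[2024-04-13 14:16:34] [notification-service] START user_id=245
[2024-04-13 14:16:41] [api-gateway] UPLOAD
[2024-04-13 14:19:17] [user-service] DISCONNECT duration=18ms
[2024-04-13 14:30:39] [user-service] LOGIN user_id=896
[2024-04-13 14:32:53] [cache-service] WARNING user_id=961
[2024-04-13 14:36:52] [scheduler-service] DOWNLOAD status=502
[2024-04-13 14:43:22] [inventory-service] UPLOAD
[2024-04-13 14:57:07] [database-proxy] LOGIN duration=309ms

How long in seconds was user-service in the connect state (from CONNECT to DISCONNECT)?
317

To calculate state duration:

1. Find CONNECT event for user-service: 2024-04-13 14:14:00
2. Find DISCONNECT event for user-service: 2024-04-13 14:19:17
3. Calculate duration: 2024-04-13 14:19:17 - 2024-04-13 14:14:00 = 317 seconds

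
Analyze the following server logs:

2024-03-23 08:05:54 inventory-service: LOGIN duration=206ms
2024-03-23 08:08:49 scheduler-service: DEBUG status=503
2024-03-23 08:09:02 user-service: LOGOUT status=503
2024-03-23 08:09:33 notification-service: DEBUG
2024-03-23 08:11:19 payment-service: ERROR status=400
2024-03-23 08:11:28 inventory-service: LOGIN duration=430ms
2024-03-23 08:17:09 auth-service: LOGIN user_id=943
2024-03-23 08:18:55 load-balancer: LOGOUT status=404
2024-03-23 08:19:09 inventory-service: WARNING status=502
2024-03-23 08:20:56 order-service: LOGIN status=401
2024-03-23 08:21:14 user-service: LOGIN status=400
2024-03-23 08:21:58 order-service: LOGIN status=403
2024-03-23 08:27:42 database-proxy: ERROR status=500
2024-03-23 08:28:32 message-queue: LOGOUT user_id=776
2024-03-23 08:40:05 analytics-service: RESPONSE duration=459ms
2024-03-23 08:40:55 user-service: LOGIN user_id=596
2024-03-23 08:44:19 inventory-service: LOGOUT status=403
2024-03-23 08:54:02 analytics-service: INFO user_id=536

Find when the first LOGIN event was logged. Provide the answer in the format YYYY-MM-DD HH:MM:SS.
2024-03-23 08:05:54

To find the first event:

1. Filter for all LOGIN events
2. Sort by timestamp
3. Select the first one
4. Timestamp: 2024-03-23 08:05:54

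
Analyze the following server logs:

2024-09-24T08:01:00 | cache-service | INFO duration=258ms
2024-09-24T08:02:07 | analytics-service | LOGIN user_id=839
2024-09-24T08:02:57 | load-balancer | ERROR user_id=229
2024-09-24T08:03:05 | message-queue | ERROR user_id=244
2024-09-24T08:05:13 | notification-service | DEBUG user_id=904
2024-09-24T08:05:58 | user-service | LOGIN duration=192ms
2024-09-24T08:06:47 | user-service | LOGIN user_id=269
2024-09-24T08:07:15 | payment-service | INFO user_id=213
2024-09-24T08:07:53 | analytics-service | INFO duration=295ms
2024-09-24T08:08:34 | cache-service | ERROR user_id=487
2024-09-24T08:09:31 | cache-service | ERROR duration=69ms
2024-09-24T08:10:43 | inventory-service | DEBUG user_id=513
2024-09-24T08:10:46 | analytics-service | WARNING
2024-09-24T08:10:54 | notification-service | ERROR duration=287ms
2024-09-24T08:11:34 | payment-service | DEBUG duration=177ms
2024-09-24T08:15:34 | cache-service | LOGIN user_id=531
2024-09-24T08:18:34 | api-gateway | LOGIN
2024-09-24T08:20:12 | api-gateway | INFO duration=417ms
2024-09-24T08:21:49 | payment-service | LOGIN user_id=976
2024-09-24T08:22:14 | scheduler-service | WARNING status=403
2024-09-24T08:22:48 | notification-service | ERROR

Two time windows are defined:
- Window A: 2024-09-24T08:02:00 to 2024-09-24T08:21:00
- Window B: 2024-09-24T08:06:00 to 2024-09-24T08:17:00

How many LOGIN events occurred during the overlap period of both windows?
2

To find overlap events:

1. Window A: 2024-09-24T08:02:00 to 2024-09-24T08:21:00
2. Window B: 2024-09-24T08:06:00 to 2024-09-24T08:17:00
3. Overlap period: 2024-09-24T08:06:00 to 2024-09-24T08:17:00
4. Count LOGIN events in overlap: 2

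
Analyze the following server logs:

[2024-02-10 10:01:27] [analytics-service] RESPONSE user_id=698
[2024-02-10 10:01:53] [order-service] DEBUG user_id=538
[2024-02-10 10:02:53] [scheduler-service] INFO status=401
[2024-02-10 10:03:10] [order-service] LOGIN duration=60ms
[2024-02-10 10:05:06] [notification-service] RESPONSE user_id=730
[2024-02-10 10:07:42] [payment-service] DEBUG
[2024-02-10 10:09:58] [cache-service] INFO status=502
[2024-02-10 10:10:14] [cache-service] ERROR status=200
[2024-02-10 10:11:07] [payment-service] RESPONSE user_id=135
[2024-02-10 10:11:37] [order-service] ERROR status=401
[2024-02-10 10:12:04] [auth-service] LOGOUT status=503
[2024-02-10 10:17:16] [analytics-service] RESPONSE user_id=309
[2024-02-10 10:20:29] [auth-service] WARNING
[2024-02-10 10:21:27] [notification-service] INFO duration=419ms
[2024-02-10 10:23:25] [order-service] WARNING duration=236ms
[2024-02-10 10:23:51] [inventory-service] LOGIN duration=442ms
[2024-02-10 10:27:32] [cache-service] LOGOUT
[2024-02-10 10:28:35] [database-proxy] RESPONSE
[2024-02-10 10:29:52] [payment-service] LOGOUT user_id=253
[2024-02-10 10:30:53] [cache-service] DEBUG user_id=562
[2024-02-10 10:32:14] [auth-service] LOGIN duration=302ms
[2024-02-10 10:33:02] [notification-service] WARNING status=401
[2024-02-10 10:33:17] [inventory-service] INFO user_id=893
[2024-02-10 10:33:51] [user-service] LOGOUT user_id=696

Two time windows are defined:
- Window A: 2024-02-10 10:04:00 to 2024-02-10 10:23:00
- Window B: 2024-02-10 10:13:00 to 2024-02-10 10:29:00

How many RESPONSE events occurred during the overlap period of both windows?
1

To find overlap events:

1. Window A: 2024-02-10 10:04:00 to 2024-02-10 10:23:00
2. Window B: 2024-02-10 10:13:00 to 2024-02-10 10:29:00
3. Overlap period: 2024-02-10 10:13:00 to 2024-02-10 10:23:00
4. Count RESPONSE events in overlap: 1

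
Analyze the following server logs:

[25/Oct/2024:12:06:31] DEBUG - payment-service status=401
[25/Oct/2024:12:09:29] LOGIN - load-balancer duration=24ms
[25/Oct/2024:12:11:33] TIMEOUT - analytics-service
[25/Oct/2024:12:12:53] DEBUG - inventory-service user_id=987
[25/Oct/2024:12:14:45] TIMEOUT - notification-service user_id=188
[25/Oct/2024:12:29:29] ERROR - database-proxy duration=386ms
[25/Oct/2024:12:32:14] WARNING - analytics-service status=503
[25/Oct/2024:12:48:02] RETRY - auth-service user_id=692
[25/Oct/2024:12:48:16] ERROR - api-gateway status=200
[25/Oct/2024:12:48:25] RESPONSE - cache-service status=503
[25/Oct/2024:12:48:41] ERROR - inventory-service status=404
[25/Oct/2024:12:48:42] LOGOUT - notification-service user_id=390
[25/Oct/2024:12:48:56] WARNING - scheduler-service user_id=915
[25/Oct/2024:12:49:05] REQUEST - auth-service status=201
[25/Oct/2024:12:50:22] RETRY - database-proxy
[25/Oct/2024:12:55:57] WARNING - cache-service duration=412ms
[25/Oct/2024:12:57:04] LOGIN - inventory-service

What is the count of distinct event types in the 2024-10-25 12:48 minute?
5

To count unique event types:

1. Filter events in the minute starting at 2024-10-25 12:48
2. Extract event types from matching entries
3. Count unique types: 5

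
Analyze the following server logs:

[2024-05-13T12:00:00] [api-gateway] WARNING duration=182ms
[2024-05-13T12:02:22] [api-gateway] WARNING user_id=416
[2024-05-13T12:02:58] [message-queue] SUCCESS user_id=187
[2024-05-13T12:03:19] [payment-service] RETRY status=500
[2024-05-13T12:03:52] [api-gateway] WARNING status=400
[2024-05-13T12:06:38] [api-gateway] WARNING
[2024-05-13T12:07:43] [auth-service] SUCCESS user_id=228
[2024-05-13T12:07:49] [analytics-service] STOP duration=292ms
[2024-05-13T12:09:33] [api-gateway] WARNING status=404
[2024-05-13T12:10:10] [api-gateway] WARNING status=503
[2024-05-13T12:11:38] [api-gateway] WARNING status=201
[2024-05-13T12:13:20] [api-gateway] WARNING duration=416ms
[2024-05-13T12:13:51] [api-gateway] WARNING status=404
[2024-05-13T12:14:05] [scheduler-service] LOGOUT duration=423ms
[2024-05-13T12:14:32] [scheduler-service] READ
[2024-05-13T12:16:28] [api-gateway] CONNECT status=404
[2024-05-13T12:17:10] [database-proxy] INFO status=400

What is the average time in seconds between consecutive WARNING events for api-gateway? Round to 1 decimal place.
103.9

To calculate average interval:

1. Find all WARNING events for api-gateway in order
2. Calculate time gaps between consecutive events
3. Compute mean of gaps: 831 / 8 = 103.9 seconds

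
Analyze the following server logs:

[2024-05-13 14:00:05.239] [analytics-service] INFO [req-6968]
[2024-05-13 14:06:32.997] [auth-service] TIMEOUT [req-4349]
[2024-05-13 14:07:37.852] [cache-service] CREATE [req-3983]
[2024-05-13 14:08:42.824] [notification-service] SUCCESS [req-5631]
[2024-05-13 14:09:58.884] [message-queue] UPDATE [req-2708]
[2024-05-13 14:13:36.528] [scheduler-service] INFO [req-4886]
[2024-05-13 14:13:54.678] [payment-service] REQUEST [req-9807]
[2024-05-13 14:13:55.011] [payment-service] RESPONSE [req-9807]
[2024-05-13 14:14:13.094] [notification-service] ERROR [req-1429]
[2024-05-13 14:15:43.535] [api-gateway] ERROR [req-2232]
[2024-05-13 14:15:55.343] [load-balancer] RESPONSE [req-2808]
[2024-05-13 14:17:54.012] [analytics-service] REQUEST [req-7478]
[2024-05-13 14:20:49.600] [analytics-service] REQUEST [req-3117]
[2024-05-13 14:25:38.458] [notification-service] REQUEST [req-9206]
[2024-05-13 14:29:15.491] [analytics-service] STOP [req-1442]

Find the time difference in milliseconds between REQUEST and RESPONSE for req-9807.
333

To calculate latency:

1. Find REQUEST with id req-9807: 2024-05-13 14:13:54.678
2. Find RESPONSE with id req-9807: 2024-05-13 14:13:55.011
3. Latency: 2024-05-13 14:13:55.011 - 2024-05-13 14:13:54.678 = 333ms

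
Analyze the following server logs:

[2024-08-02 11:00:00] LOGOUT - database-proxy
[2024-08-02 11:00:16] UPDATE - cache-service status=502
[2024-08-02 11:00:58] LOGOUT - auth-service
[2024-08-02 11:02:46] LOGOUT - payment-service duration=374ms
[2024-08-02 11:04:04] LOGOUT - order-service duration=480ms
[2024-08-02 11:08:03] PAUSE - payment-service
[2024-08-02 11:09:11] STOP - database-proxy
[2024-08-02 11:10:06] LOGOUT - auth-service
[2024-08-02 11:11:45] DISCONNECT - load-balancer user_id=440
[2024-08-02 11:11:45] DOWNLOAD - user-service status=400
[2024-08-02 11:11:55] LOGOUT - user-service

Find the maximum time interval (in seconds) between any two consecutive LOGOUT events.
362

To find the longest gap:

1. Extract all LOGOUT events in chronological order
2. Calculate time differences between consecutive events
3. Find the maximum difference
4. Longest gap: 362 seconds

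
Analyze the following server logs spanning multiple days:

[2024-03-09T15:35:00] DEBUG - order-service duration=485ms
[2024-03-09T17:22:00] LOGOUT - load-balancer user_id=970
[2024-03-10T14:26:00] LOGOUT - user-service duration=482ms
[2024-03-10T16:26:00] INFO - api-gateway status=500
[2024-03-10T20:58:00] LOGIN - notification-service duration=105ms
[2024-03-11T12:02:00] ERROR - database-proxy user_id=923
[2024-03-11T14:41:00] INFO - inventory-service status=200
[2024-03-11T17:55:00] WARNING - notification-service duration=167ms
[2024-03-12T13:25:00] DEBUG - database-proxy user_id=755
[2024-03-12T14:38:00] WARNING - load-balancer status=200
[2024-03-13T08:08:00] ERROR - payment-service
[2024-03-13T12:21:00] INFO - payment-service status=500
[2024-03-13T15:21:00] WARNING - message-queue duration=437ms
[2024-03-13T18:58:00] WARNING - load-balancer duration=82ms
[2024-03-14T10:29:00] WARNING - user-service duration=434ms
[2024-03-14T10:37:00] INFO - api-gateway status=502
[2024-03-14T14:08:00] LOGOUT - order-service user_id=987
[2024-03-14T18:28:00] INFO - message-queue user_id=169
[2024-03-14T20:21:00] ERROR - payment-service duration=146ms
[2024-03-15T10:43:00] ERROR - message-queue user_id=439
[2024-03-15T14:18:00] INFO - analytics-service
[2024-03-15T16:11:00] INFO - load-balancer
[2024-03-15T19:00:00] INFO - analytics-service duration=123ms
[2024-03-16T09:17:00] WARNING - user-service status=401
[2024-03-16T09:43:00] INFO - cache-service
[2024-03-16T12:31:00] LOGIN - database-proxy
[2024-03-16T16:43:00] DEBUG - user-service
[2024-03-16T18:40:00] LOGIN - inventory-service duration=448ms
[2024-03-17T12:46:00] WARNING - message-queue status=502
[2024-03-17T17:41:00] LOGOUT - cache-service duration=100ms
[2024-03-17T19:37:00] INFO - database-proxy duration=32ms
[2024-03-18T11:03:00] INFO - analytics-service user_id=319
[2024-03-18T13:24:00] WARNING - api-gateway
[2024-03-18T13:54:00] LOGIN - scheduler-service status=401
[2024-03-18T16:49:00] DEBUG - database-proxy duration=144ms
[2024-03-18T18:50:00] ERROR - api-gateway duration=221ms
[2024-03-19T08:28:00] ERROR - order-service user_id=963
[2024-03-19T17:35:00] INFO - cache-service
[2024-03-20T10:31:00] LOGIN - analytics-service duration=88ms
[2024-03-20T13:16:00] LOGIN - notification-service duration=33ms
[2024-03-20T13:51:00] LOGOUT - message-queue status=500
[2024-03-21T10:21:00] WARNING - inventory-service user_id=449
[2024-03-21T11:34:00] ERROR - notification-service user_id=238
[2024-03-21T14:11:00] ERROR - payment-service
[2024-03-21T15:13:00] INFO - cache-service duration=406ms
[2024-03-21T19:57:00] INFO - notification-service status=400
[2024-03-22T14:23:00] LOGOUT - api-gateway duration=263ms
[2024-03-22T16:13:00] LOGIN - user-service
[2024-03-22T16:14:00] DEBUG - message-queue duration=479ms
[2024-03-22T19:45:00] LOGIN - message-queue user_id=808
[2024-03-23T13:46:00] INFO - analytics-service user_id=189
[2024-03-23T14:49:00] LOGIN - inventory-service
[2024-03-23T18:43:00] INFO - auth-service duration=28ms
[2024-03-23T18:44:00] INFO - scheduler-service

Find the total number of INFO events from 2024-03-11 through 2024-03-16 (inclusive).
8

To filter by date range:

1. Date range: 2024-03-11 through 2024-03-16, both dates inclusive
2. Filter for INFO events whose date falls in this range
3. Count matching events: 8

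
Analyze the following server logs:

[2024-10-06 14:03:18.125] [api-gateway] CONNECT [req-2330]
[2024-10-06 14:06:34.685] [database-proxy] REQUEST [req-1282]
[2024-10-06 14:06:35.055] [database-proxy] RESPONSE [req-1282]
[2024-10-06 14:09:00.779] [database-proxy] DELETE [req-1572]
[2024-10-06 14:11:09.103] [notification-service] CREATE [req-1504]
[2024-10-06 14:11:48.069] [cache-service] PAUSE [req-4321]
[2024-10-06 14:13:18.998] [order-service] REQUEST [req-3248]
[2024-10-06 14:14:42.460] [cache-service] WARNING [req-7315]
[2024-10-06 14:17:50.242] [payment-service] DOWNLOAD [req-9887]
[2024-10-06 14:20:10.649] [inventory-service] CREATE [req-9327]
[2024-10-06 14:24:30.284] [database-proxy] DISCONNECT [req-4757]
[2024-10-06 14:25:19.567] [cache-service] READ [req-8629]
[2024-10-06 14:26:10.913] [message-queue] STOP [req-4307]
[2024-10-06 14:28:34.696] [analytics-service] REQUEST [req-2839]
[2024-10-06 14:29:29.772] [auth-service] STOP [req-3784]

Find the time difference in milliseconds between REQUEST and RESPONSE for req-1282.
370

To calculate latency:

1. Find REQUEST with id req-1282: 2024-10-06 14:06:34.685
2. Find RESPONSE with id req-1282: 2024-10-06 14:06:35.055
3. Latency: 2024-10-06 14:06:35.055 - 2024-10-06 14:06:34.685 = 370ms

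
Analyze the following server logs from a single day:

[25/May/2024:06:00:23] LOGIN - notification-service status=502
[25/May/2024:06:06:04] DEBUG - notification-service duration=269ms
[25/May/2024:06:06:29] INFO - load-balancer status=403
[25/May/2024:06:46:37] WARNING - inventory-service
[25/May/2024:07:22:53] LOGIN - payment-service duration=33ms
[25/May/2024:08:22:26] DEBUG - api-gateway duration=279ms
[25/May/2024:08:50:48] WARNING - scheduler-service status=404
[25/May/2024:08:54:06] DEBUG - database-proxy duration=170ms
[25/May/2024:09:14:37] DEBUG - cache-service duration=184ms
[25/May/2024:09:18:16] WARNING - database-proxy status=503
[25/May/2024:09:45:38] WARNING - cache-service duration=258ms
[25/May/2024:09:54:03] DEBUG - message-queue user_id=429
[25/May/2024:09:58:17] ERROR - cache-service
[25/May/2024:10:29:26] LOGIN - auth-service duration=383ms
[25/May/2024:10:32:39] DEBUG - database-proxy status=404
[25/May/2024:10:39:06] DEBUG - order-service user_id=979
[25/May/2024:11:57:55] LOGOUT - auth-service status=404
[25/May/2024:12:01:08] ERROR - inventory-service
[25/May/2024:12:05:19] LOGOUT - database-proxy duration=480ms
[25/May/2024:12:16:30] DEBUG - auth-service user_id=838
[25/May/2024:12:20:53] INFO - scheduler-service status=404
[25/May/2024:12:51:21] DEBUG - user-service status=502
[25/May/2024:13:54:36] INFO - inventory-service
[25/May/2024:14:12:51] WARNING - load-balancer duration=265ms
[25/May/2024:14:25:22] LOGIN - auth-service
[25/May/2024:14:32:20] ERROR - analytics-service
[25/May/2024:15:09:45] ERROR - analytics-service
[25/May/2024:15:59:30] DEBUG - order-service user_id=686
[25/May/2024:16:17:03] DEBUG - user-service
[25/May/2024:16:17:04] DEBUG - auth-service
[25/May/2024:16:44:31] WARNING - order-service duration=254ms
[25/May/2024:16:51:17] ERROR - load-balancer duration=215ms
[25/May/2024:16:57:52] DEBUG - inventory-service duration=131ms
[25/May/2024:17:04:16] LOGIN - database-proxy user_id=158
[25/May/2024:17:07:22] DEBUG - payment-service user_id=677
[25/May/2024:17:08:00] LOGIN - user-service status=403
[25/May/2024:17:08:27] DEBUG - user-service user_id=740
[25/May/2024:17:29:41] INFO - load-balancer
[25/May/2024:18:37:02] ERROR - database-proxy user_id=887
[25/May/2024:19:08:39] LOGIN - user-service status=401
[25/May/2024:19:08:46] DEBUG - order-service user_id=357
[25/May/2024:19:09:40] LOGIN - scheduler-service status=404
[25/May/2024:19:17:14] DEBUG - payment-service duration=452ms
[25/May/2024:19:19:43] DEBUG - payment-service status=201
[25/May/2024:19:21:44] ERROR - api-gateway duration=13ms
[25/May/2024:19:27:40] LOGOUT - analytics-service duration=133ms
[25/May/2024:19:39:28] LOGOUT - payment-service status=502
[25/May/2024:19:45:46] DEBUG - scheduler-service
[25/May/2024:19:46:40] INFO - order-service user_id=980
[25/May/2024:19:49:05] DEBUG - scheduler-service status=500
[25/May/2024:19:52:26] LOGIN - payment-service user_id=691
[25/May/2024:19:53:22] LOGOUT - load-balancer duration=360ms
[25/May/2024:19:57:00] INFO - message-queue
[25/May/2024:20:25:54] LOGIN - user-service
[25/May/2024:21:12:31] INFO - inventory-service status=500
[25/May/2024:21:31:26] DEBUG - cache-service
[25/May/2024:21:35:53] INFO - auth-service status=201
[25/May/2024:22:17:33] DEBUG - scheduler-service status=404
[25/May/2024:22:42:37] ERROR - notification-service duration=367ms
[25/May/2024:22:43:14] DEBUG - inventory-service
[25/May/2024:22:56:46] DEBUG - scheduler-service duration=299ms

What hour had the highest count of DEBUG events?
19

To find the peak hour:

1. Group all DEBUG events by hour
2. Count events in each hour
3. Find hour with maximum count
4. Peak hour: 19 (with 5 events)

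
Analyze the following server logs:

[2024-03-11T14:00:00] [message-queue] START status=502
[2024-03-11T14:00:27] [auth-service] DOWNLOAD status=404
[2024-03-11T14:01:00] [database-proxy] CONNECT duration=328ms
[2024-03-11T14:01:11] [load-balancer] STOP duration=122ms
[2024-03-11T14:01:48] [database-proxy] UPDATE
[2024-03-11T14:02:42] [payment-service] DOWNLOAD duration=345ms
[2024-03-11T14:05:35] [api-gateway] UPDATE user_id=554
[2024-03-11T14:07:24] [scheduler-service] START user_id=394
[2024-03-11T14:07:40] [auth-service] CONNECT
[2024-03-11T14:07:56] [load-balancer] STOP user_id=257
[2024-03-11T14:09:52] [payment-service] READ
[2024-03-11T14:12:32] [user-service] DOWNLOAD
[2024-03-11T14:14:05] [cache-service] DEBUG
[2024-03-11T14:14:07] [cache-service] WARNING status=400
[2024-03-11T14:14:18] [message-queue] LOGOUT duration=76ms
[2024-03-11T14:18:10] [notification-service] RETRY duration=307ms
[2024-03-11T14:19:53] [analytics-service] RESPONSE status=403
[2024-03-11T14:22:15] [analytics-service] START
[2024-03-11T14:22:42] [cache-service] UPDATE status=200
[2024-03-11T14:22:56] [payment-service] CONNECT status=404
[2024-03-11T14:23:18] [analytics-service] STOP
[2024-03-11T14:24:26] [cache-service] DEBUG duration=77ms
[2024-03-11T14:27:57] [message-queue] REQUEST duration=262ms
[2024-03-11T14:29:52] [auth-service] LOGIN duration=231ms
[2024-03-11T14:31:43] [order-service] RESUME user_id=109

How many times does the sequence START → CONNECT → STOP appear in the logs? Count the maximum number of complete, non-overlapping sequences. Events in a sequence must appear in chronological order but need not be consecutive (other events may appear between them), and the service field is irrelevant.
3

To count sequences:

1. Look for pattern: START → CONNECT → STOP
2. Greedily scan the log in chronological order, matching each sequence element in turn (ignoring service)
3. Each time the full pattern completes, increment the count and restart matching from the next event
4. Complete non-overlapping sequences found: 3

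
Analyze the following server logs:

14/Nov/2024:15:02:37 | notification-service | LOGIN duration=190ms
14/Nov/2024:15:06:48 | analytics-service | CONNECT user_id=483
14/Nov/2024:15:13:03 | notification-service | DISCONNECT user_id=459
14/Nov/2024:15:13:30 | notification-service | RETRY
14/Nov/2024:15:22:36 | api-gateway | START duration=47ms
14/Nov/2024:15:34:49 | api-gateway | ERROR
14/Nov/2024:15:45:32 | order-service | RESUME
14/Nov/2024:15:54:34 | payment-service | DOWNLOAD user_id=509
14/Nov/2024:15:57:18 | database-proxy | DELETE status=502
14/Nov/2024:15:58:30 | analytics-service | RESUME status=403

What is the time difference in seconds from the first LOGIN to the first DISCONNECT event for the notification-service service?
626

To find the time between events:

1. Locate the first LOGIN event for notification-service: 14/Nov/2024:15:02:37
2. Locate the first DISCONNECT event for notification-service: 14/Nov/2024:15:13:03
3. Calculate the difference: 14/Nov/2024:15:13:03 - 14/Nov/2024:15:02:37 = 626 seconds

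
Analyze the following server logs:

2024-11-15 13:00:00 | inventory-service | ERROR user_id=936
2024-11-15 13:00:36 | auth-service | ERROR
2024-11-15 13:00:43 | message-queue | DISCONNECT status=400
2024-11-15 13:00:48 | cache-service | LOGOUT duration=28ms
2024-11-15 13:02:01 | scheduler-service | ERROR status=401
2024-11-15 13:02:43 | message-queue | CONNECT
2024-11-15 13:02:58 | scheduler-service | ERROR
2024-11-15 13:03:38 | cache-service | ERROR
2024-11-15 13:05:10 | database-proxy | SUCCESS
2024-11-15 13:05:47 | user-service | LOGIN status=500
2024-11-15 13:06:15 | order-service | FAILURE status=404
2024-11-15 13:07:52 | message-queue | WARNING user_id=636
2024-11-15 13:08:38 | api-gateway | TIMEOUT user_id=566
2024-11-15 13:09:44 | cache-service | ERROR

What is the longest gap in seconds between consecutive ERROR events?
366

To find the longest gap:

1. Extract all ERROR events in chronological order
2. Calculate time differences between consecutive events
3. Find the maximum difference
4. Longest gap: 366 seconds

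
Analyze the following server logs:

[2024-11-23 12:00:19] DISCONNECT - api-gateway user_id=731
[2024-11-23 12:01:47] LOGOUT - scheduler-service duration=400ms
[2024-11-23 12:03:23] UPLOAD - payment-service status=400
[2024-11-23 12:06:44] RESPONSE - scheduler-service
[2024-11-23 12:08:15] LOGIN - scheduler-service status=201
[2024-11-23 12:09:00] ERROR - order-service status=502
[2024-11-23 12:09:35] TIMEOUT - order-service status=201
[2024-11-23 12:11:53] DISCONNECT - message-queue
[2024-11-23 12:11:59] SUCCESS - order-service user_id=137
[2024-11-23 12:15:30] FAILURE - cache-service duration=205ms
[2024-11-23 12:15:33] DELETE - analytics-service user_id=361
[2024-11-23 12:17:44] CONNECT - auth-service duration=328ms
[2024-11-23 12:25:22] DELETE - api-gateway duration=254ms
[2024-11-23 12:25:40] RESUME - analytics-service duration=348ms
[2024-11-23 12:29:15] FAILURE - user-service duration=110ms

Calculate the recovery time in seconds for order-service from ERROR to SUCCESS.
179

To calculate recovery time:

1. Find ERROR event for order-service: 2024-11-23 12:09:00
2. Find next SUCCESS event for order-service: 2024-11-23 12:11:59
3. Recovery time: 2024-11-23 12:11:59 - 2024-11-23 12:09:00 = 179 seconds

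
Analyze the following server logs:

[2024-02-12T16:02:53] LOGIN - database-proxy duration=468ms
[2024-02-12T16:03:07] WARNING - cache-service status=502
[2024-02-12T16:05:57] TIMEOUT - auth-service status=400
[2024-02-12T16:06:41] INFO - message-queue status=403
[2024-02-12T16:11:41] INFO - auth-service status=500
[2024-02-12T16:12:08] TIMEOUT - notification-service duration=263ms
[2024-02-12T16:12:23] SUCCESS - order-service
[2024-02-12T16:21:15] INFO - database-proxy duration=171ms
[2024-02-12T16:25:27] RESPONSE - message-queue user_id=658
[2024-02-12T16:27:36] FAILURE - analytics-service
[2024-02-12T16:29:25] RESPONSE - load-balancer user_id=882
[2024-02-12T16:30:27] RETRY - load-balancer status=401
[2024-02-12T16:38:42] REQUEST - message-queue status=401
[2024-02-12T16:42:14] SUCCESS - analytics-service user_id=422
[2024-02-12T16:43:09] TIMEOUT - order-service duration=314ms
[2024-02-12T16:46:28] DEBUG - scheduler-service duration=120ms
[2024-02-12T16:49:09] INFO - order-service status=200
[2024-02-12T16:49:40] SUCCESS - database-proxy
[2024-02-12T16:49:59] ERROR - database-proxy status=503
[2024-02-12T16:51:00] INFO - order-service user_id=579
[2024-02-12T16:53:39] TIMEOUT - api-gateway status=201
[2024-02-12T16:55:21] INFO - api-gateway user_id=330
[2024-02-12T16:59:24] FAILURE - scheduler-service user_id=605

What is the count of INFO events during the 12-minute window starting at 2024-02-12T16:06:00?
2

To count events in the time window:

1. Window boundaries: 2024-02-12T16:06:00 to 2024-02-12T16:18:00
2. Filter for INFO events within this window
3. Count matching events: 2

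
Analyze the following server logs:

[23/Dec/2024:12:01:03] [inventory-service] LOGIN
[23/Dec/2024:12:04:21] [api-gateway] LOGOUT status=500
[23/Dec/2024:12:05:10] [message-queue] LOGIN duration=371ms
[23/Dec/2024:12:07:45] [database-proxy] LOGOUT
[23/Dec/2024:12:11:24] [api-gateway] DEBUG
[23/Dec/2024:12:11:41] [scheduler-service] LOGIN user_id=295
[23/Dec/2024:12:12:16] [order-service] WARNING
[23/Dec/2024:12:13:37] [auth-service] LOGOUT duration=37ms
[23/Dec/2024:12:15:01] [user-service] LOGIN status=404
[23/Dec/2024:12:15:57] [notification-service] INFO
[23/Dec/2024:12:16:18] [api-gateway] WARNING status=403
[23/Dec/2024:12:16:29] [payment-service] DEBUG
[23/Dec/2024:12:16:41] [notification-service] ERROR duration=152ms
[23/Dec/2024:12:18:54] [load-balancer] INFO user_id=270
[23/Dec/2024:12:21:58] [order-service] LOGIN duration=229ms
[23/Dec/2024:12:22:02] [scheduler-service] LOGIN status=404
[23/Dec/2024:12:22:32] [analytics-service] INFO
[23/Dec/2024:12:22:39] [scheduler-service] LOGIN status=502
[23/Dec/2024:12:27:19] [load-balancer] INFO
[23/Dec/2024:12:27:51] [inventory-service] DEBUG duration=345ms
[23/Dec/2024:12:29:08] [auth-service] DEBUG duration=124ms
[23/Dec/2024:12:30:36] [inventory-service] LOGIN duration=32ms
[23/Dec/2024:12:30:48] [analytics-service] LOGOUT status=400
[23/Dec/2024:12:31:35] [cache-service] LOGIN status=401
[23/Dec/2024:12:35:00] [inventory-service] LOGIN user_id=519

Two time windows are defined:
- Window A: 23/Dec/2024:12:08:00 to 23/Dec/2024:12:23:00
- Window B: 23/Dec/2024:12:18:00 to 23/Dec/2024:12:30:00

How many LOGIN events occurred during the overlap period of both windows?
3

To find overlap events:

1. Window A: 23/Dec/2024:12:08:00 to 23/Dec/2024:12:23:00
2. Window B: 23/Dec/2024:12:18:00 to 23/Dec/2024:12:30:00
3. Overlap period: 23/Dec/2024:12:18:00 to 23/Dec/2024:12:23:00
4. Count LOGIN events in overlap: 3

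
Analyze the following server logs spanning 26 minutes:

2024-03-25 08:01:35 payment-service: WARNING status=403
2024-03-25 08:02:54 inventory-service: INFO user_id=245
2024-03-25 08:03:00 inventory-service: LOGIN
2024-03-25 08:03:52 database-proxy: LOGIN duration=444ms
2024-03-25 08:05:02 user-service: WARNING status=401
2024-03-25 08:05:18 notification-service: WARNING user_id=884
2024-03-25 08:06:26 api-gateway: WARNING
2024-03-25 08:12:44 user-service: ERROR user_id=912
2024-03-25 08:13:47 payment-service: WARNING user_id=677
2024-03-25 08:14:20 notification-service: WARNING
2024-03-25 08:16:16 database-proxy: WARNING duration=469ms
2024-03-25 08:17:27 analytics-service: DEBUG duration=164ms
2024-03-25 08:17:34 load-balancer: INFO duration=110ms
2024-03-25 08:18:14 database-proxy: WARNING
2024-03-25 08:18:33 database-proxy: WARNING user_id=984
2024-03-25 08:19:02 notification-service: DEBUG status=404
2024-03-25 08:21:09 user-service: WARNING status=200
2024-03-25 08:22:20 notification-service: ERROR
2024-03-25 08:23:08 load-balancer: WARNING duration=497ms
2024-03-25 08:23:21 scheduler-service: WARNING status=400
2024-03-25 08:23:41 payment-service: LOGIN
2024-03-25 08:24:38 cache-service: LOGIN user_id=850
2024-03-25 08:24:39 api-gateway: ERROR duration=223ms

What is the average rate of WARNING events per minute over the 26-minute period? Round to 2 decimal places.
0.46

To calculate the rate:

1. Count total WARNING events: 12
2. Total time period: 26 minutes
3. Rate = 12 / 26 = 0.46 events per minute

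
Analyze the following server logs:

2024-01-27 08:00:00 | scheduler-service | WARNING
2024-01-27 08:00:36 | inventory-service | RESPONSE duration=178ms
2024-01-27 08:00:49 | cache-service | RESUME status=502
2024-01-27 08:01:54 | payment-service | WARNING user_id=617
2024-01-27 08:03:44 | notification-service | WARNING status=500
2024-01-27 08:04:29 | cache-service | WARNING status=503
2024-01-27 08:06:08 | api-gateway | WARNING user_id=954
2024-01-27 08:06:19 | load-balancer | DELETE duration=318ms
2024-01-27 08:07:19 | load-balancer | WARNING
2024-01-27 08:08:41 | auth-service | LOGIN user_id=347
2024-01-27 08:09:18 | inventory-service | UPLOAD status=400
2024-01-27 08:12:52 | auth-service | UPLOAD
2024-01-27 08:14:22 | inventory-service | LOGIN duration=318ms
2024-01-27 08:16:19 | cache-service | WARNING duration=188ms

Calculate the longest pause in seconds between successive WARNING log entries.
540

To find the longest gap:

1. Extract all WARNING events in chronological order
2. Calculate time differences between consecutive events
3. Find the maximum difference
4. Longest gap: 540 seconds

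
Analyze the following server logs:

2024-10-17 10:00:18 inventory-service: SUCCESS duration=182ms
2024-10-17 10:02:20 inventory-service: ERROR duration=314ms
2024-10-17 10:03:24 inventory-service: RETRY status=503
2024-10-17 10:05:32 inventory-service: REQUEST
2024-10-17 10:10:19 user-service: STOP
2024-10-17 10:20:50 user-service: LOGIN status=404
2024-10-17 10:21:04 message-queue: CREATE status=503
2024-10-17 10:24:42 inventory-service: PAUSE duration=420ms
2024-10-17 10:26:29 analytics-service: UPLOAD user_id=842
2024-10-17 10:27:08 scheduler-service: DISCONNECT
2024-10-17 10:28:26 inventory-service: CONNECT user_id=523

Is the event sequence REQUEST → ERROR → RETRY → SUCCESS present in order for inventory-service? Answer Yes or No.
No

To verify sequence order:

1. Find all events in sequence REQUEST → ERROR → RETRY → SUCCESS for inventory-service
2. Extract their timestamps
3. Check if timestamps are in ascending order
4. Result: No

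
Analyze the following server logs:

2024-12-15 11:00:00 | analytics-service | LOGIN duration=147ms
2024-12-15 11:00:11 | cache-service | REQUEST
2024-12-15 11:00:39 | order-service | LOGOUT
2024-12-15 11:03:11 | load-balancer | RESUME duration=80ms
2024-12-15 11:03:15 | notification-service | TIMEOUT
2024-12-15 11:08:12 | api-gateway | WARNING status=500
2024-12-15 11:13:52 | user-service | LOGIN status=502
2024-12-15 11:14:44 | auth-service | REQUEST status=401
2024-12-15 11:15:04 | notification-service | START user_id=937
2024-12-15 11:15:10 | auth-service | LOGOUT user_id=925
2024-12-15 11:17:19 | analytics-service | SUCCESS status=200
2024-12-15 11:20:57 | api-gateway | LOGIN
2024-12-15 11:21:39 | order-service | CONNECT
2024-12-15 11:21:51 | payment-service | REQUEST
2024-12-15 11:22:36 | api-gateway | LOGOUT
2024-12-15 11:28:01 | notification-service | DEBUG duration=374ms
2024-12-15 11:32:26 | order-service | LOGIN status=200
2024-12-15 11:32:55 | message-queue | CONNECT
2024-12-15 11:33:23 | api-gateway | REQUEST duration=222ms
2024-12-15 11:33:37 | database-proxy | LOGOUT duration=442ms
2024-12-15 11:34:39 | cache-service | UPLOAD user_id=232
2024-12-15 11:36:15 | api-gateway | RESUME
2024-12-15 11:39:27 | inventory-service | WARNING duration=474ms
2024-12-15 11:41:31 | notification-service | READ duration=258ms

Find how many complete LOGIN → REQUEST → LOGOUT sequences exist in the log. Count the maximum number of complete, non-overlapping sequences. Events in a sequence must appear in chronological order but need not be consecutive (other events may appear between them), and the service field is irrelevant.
4

To count sequences:

1. Look for pattern: LOGIN → REQUEST → LOGOUT
2. Greedily scan the log in chronological order, matching each sequence element in turn (ignoring service)
3. Each time the full pattern completes, increment the count and restart matching from the next event
4. Complete non-overlapping sequences found: 4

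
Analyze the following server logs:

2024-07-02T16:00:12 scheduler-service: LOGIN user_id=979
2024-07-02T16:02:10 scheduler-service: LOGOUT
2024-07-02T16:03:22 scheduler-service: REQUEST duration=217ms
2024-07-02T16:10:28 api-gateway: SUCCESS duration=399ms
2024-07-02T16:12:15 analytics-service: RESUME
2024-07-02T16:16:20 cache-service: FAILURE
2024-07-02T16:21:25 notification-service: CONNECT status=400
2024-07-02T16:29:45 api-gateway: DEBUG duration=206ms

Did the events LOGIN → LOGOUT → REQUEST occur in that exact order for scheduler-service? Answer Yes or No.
Yes

To verify sequence order:

1. Find all events in sequence LOGIN → LOGOUT → REQUEST for scheduler-service
2. Extract their timestamps
3. Check if timestamps are in ascending order
4. Result: Yes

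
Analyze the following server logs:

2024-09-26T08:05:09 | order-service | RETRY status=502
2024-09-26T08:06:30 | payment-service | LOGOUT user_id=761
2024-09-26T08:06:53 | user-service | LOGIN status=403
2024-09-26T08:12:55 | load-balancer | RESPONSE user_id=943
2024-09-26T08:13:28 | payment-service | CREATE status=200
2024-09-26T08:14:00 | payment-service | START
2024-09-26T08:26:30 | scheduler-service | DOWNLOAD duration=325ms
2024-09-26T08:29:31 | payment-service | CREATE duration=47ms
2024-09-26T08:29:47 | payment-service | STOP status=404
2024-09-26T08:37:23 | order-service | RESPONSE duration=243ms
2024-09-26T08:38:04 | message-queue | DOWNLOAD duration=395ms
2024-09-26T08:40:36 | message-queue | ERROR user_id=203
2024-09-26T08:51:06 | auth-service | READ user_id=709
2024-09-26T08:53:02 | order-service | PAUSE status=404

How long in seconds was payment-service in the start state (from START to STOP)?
947

To calculate state duration:

1. Find START event for payment-service: 2024-09-26T08:14:00
2. Find STOP event for payment-service: 2024-09-26T08:29:47
3. Calculate duration: 2024-09-26T08:29:47 - 2024-09-26T08:14:00 = 947 seconds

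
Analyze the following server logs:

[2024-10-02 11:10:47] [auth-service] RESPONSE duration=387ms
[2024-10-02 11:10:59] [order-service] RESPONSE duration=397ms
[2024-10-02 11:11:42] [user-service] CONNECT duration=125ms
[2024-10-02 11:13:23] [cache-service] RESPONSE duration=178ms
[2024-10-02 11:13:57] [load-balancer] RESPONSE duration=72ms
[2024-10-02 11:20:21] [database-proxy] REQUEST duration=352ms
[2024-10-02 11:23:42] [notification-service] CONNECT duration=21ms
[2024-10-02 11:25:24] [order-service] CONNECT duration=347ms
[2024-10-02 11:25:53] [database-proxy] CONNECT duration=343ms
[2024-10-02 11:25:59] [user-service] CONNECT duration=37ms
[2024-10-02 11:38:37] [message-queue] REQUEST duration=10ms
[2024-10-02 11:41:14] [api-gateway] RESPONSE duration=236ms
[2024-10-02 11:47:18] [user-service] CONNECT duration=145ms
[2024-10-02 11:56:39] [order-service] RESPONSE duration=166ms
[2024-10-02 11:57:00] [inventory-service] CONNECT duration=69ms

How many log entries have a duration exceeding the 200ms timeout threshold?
6

To count timeouts:

1. Threshold: 200ms
2. Extract duration from each log entry
3. Count entries where duration > 200
4. Timeout count: 6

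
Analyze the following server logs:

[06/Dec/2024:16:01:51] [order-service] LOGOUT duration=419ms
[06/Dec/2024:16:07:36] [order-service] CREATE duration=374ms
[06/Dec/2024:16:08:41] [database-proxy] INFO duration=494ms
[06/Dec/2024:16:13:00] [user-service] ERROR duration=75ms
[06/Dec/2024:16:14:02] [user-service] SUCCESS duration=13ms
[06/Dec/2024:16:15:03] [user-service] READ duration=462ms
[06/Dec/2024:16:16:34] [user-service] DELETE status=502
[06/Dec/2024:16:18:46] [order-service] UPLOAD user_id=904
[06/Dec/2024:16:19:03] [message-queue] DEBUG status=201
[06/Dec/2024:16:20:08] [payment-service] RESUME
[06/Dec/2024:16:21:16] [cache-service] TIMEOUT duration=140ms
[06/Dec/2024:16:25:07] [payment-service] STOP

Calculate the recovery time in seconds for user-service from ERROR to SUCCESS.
62

To calculate recovery time:

1. Find ERROR event for user-service: 06/Dec/2024:16:13:00
2. Find next SUCCESS event for user-service: 06/Dec/2024:16:14:02
3. Recovery time: 06/Dec/2024:16:14:02 - 06/Dec/2024:16:13:00 = 62 seconds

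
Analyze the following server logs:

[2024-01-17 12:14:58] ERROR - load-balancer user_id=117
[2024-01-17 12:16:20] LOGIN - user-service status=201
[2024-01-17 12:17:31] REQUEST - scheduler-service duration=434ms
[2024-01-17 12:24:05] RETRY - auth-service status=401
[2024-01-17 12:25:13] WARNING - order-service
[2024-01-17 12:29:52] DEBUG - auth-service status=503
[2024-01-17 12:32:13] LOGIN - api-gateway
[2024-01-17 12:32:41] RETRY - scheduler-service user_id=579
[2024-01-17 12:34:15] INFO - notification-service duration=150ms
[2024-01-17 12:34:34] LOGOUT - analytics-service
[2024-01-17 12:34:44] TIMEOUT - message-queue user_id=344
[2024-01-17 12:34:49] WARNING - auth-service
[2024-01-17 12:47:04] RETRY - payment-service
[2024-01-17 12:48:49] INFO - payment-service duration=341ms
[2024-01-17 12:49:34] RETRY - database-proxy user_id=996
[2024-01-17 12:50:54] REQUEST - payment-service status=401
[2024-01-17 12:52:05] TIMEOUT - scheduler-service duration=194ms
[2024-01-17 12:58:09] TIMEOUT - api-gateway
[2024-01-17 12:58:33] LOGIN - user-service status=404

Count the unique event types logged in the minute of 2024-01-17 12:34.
4

To count unique event types:

1. Filter events in the minute starting at 2024-01-17 12:34
2. Extract event types from matching entries
3. Count unique types: 4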